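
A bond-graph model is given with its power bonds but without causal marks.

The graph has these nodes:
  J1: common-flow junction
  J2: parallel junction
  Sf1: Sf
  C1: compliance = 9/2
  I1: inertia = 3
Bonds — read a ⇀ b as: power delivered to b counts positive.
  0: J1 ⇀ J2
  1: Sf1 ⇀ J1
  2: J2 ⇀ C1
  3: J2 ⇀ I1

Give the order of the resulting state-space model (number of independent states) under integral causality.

2  (C1, I1 all integral)

#1 stroke at Sf1  (Sf1: flow source, stroke at near end)
#0 stroke at J1  (1-jn J1 has f-setter on 1)
#2 stroke at J2  (C1: C, integral causality)
#3 stroke at I1  (0-jn J2 has e-setter on 2)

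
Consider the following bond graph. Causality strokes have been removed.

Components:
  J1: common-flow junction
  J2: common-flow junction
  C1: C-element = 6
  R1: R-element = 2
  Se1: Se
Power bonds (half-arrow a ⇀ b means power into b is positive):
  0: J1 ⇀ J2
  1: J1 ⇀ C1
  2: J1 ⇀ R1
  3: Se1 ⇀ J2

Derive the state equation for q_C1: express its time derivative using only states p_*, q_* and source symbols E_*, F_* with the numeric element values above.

b3 stroke at J2  (Se1 (Se) sets effort on bond)
b0 stroke at J1  (J2 needs exactly one f-in)
b1 stroke at J1  (C1 integral (e out))
b2 stroke at R1  (only one flow-in slot at J1)

dq_C1/dt = E_Se1/2 - q_C1/12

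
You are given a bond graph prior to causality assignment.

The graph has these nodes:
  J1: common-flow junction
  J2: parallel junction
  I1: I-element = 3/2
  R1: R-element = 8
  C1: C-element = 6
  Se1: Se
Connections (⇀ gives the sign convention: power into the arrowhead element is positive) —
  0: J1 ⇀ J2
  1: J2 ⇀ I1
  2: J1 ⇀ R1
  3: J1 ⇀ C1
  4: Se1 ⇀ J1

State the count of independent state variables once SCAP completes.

2  (C1, I1 all integral)

b4 stroke at J1  (Se1: effort source, stroke at far end)
b1 stroke at I1  (I1 integral (f out))
b0 stroke at J2  (closing 0-jn rule on J2)
b2 stroke at J1  (J1: bond 0 brought flow, rest push out)
b3 stroke at J1  (J1 flow already set via bond 0)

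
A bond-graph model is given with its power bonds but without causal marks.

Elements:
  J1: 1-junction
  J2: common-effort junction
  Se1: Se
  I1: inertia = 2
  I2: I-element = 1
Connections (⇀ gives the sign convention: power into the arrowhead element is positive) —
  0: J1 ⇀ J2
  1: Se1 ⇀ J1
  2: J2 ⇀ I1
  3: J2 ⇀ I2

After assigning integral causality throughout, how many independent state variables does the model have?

β1 →J1  (Se1 (Se) sets effort on bond)
β0 →J2  (only one flow-in slot at J1)
β2 →I1  (common-e at J2 fixed by 0)
β3 →I2  (common-e at J2 fixed by 0)

2  (I1, I2 all integral)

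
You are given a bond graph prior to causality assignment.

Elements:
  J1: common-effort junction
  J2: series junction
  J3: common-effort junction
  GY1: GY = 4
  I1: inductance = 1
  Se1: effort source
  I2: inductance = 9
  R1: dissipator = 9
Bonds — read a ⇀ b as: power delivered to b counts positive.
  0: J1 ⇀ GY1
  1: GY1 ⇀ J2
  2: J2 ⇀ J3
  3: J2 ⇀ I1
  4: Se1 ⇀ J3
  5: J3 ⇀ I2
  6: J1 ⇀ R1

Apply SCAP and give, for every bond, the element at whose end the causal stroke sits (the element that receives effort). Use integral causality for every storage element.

β4 |J3  (Se1 (Se) sets effort on bond)
β2 |J2  (J3 effort already set via bond 4)
β5 |I2  (0-jn J3 has e-setter on 4)
β3 |I1  (prefer integral on I1)
β1 |J2  (1-jn J2 has f-setter on 3)
β0 |J1  (through GY1, causality inverts; strokes same side of GY1)
β6 |R1  (J1: bond 0 brought effort, rest push out)

β0 →J1
β1 →J2
β2 →J2
β3 →I1
β4 →J3
β5 →I2
β6 →R1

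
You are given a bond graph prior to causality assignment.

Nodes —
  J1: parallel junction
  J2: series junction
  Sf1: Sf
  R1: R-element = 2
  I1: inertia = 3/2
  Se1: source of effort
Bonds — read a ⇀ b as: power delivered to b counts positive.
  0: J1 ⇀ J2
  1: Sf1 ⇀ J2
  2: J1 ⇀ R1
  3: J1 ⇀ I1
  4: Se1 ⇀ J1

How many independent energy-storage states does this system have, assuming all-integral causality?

b1 stroke at Sf1  (Sf1 (Sf) sets flow on bond)
b4 stroke at J1  (Se1: effort source, stroke at far end)
b0 stroke at J2  (0-jn J1 has e-setter on 4)
b2 stroke at R1  (J1 effort already set via bond 4)
b3 stroke at I1  (J1: bond 4 brought effort, rest push out)

1  (I1 all integral)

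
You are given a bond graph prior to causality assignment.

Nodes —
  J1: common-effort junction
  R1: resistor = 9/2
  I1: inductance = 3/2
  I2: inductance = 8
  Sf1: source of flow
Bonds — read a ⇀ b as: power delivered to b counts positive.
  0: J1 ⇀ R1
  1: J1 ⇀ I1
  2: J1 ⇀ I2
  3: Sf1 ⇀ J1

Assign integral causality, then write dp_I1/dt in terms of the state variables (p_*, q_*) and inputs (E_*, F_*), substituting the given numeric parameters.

dp_I1/dt = 9*F_Sf1/2 - 3*p_I1 - 9*p_I2/16

b3 |Sf1  (source Sf1 imposes f)
b1 |I1  (I1 integral (f out))
b2 |I2  (I2 integral (f out))
b0 |J1  (J1 needs exactly one e-in)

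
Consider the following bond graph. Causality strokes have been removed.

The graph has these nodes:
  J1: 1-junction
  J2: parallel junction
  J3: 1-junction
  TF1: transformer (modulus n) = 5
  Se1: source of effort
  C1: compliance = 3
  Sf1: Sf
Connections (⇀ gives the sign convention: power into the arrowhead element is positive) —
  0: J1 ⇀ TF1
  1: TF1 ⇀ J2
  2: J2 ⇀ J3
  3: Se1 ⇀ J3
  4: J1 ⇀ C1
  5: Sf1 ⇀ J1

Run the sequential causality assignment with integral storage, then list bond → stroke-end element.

b0 stroke at J1
b1 stroke at TF1
b2 stroke at J2
b3 stroke at J3
b4 stroke at J1
b5 stroke at Sf1

bond 3 stroke→J3  (Se1 fixes effort; stroke away)
bond 5 stroke→Sf1  (source Sf1 imposes f)
bond 0 stroke→J1  (J1: bond 5 brought flow, rest push out)
bond 4 stroke→J1  (common-f at J1 fixed by 5)
bond 2 stroke→J2  (closing 1-jn rule on J3)
bond 1 stroke→TF1  (through TF1, causality passes straight; one stroke at TF1)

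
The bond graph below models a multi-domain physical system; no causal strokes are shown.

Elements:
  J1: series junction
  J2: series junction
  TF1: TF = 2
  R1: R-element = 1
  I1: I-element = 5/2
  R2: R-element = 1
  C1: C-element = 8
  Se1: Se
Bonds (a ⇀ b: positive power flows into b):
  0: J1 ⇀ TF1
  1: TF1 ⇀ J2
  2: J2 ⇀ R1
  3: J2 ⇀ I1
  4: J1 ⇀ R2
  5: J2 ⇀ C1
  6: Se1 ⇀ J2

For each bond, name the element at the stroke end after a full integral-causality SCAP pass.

b6 |J2  (Se1 fixes effort; stroke away)
b3 |I1  (I1: I, integral causality)
b1 |J2  (J2 flow already set via bond 3)
b2 |J2  (common-f at J2 fixed by 3)
b5 |J2  (J2: bond 3 brought flow, rest push out)
b0 |TF1  (TF1 one-in-one-out from 1)
b4 |J1  (J1: bond 0 brought flow, rest push out)

bond 0 |TF1
bond 1 |J2
bond 2 |J2
bond 3 |I1
bond 4 |J1
bond 5 |J2
bond 6 |J2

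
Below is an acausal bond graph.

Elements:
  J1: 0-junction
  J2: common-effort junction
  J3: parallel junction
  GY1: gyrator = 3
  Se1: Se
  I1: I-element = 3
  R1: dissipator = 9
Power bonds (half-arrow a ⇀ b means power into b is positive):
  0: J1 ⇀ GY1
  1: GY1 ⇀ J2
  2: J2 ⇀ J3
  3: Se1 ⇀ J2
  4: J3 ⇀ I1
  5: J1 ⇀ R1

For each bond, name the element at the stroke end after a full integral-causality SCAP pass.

β0 |GY1
β1 |GY1
β2 |J3
β3 |J2
β4 |I1
β5 |J1

β3 →J2  (Se1: effort source, stroke at far end)
β1 →GY1  (J2: bond 3 brought effort, rest push out)
β2 →J3  (0-jn J2 has e-setter on 3)
β4 →I1  (J3 effort already set via bond 2)
β0 →GY1  (GY1 both-in/both-out from 1)
β5 →J1  (J1 needs exactly one e-in)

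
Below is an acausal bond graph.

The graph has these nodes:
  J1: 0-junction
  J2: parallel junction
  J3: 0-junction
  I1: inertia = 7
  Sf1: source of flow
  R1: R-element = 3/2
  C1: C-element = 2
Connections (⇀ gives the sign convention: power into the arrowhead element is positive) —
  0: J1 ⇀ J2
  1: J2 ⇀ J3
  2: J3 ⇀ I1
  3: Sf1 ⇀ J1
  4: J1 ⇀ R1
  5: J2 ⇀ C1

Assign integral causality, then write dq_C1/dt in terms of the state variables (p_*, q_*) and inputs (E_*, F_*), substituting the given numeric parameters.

dq_C1/dt = F_Sf1 - p_I1/7 - q_C1/3

bond 3 →Sf1  (Sf1: flow source, stroke at near end)
bond 2 →I1  (I1 integral (f out))
bond 1 →J3  (J3 needs exactly one e-in)
bond 5 →J2  (C1 integral (e out))
bond 0 →J1  (J2: bond 5 brought effort, rest push out)
bond 4 →R1  (J1: bond 0 brought effort, rest push out)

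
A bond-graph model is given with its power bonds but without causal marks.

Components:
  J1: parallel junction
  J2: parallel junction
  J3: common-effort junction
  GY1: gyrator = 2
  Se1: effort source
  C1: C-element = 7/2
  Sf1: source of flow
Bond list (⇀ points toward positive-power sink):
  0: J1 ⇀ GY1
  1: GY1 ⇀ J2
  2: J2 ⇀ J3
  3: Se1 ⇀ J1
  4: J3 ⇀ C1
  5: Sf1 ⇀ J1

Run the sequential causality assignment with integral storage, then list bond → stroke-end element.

b3 →J1  (source Se1 imposes e)
b5 →Sf1  (source Sf1 imposes f)
b0 →GY1  (0-jn J1 has e-setter on 3)
b1 →GY1  (through GY1, causality inverts; strokes same side of GY1)
b2 →J2  (only one effort-in slot at J2)
b4 →J3  (only one effort-in slot at J3)

bond 0 →GY1
bond 1 →GY1
bond 2 →J2
bond 3 →J1
bond 4 →J3
bond 5 →Sf1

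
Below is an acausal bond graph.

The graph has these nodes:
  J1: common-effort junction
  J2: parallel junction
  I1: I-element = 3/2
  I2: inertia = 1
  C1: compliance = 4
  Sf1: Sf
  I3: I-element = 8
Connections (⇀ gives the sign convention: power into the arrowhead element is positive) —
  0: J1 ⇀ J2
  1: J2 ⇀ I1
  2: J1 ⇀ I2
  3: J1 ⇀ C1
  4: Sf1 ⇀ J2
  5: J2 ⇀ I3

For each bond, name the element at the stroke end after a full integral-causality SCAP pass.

bond 4 |Sf1  (Sf1 (Sf) sets flow on bond)
bond 1 |I1  (prefer integral on I1)
bond 2 |I2  (prefer integral on I2)
bond 3 |J1  (C1 outputs effort q/C1)
bond 0 |J2  (0-jn J1 has e-setter on 3)
bond 5 |I3  (0-jn J2 has e-setter on 0)

#0 →J2
#1 →I1
#2 →I2
#3 →J1
#4 →Sf1
#5 →I3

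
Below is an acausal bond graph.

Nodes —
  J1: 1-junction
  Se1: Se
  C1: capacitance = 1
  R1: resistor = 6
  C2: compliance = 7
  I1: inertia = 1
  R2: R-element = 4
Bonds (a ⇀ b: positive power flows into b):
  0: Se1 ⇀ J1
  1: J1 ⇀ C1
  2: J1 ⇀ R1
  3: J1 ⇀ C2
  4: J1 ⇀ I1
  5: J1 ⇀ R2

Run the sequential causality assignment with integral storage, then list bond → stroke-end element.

b0 stroke→J1  (Se1 fixes effort; stroke away)
b1 stroke→J1  (prefer integral on C1)
b3 stroke→J1  (prefer integral on C2)
b4 stroke→I1  (I1: I, integral causality)
b2 stroke→J1  (1-jn J1 has f-setter on 4)
b5 stroke→J1  (J1: bond 4 brought flow, rest push out)

#0 stroke→J1
#1 stroke→J1
#2 stroke→J1
#3 stroke→J1
#4 stroke→I1
#5 stroke→J1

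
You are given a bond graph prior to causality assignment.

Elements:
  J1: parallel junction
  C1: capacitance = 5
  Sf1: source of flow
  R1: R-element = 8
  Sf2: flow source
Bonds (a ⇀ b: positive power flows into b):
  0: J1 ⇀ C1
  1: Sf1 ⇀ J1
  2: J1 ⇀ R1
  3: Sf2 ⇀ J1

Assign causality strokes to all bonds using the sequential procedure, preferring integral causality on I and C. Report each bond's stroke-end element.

b0 stroke→J1
b1 stroke→Sf1
b2 stroke→R1
b3 stroke→Sf2

b1 →Sf1  (Sf1 fixes flow; stroke at Sf1)
b3 →Sf2  (source Sf2 imposes f)
b0 →J1  (prefer integral on C1)
b2 →R1  (J1 effort already set via bond 0)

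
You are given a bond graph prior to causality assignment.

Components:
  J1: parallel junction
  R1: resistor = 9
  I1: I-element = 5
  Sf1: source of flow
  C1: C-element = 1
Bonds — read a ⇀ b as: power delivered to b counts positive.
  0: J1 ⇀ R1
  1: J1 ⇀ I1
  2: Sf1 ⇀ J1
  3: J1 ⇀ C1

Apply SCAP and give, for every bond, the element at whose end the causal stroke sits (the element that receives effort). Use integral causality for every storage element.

b0 stroke→R1
b1 stroke→I1
b2 stroke→Sf1
b3 stroke→J1

bond 2 stroke→Sf1  (source Sf1 imposes f)
bond 1 stroke→I1  (I1: I, integral causality)
bond 3 stroke→J1  (prefer integral on C1)
bond 0 stroke→R1  (common-e at J1 fixed by 3)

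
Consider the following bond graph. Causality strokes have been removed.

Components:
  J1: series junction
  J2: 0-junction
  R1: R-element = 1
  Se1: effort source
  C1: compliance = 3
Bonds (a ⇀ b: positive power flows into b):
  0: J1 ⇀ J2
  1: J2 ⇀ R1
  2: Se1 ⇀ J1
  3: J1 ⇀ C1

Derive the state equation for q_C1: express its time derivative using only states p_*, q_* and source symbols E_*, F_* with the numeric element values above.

dq_C1/dt = E_Se1 - q_C1/3

#2 stroke at J1  (source Se1 imposes e)
#3 stroke at J1  (prefer integral on C1)
#0 stroke at J2  (J1: last free bond brings flow in)
#1 stroke at R1  (J2: bond 0 brought effort, rest push out)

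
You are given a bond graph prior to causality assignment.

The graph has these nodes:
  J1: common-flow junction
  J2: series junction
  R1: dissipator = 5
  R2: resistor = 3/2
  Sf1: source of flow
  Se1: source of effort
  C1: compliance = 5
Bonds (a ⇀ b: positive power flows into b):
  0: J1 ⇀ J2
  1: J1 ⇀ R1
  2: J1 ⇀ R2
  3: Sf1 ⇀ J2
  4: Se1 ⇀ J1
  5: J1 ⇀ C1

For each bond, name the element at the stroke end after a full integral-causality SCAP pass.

#0 stroke→J2
#1 stroke→J1
#2 stroke→J1
#3 stroke→Sf1
#4 stroke→J1
#5 stroke→J1

bond 3 stroke→Sf1  (Sf1 (Sf) sets flow on bond)
bond 4 stroke→J1  (Se1: effort source, stroke at far end)
bond 0 stroke→J2  (1-jn J2 has f-setter on 3)
bond 1 stroke→J1  (1-jn J1 has f-setter on 0)
bond 2 stroke→J1  (J1 flow already set via bond 0)
bond 5 stroke→J1  (J1 flow already set via bond 0)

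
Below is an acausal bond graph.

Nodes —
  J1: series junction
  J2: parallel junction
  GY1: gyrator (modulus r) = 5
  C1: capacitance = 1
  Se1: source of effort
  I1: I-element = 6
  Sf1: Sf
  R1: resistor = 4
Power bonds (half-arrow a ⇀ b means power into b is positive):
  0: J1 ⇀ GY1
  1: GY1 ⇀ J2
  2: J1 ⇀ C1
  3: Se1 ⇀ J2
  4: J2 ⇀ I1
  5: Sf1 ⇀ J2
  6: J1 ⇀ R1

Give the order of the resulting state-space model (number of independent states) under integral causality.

2  (C1, I1 all integral)

b3 stroke→J2  (Se1: effort source, stroke at far end)
b5 stroke→Sf1  (Sf1 fixes flow; stroke at Sf1)
b1 stroke→GY1  (J2 effort already set via bond 3)
b4 stroke→I1  (common-e at J2 fixed by 3)
b0 stroke→GY1  (GY1: gyrator matches bond 1)
b2 stroke→J1  (common-f at J1 fixed by 0)
b6 stroke→J1  (common-f at J1 fixed by 0)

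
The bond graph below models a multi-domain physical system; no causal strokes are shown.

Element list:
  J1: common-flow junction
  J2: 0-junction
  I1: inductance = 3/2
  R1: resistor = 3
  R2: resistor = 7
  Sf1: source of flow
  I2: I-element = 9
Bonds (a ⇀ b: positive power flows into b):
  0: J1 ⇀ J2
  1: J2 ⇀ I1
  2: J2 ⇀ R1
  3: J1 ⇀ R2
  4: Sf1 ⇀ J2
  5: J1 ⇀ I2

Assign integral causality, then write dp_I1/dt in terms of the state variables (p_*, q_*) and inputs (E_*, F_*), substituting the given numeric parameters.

bond 4 stroke→Sf1  (Sf1 fixes flow; stroke at Sf1)
bond 1 stroke→I1  (I1: I, integral causality)
bond 5 stroke→I2  (I2 integral (f out))
bond 0 stroke→J1  (common-f at J1 fixed by 5)
bond 3 stroke→J1  (J1 flow already set via bond 5)
bond 2 stroke→J2  (closing 0-jn rule on J2)

dp_I1/dt = 3*F_Sf1 - 2*p_I1 + p_I2/3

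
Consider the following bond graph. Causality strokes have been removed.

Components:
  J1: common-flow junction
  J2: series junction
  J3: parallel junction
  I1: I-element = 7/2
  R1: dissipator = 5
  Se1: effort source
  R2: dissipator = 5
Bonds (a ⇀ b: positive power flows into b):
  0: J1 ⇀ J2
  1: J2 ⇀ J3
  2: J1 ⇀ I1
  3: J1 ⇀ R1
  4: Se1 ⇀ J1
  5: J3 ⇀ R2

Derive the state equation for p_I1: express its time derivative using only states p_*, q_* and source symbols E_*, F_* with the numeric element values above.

b4 stroke→J1  (Se1: effort source, stroke at far end)
b2 stroke→I1  (I1: I, integral causality)
b0 stroke→J1  (1-jn J1 has f-setter on 2)
b3 stroke→J1  (J1: bond 2 brought flow, rest push out)
b1 stroke→J2  (1-jn J2 has f-setter on 0)
b5 stroke→J3  (J3 needs exactly one e-in)

dp_I1/dt = E_Se1 - 20*p_I1/7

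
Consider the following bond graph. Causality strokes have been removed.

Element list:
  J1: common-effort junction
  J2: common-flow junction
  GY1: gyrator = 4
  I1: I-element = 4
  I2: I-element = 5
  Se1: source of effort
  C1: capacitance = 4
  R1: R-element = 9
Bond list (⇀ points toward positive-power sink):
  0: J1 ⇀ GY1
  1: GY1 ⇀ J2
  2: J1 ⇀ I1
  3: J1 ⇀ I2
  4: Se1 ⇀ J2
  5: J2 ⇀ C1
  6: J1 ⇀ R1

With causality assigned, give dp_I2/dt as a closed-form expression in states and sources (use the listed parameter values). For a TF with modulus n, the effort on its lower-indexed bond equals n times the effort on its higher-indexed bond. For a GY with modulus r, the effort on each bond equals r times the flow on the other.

b4 stroke at J2  (Se1: effort source, stroke at far end)
b2 stroke at I1  (I1 outputs flow p/I1)
b3 stroke at I2  (I2 outputs flow p/I2)
b5 stroke at J2  (C1 integral (e out))
b1 stroke at GY1  (closing 1-jn rule on J2)
b0 stroke at GY1  (GY1 both-in/both-out from 1)
b6 stroke at J1  (J1 needs exactly one e-in)

dp_I2/dt = 9*E_Se1/4 - 9*p_I1/4 - 9*p_I2/5 - 9*q_C1/16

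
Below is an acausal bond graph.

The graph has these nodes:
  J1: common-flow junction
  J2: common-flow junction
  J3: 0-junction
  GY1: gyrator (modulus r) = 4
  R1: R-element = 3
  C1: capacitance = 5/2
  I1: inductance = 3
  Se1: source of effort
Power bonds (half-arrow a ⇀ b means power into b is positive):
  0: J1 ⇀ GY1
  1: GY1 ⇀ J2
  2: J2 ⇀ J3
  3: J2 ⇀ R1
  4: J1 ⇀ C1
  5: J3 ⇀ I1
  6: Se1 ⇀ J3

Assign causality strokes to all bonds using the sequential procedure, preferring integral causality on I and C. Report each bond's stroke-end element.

#0 stroke→GY1
#1 stroke→GY1
#2 stroke→J2
#3 stroke→J2
#4 stroke→J1
#5 stroke→I1
#6 stroke→J3

b6 →J3  (Se1: effort source, stroke at far end)
b2 →J2  (0-jn J3 has e-setter on 6)
b5 →I1  (common-e at J3 fixed by 6)
b4 →J1  (prefer integral on C1)
b0 →GY1  (only one flow-in slot at J1)
b1 →GY1  (GY1: gyrator matches bond 0)
b3 →J2  (J2: bond 1 brought flow, rest push out)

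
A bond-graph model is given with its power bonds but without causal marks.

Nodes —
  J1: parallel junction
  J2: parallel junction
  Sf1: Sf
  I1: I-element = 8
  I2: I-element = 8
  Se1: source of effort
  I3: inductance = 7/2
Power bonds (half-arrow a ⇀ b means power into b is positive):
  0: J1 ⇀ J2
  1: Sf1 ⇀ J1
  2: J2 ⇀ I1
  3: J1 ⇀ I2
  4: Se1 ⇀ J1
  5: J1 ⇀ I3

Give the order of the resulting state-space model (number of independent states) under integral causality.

b1 stroke at Sf1  (Sf1 (Sf) sets flow on bond)
b4 stroke at J1  (Se1: effort source, stroke at far end)
b0 stroke at J2  (0-jn J1 has e-setter on 4)
b3 stroke at I2  (J1: bond 4 brought effort, rest push out)
b5 stroke at I3  (J1: bond 4 brought effort, rest push out)
b2 stroke at I1  (J2: bond 0 brought effort, rest push out)

3  (I1, I2, I3 all integral)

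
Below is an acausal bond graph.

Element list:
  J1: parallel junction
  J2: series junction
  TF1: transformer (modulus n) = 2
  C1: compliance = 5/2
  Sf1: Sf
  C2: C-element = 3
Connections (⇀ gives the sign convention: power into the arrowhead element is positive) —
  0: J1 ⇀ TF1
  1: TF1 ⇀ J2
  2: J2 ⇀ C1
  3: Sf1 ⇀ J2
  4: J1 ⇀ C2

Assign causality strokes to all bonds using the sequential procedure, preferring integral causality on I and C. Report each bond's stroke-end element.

β0 stroke→TF1
β1 stroke→J2
β2 stroke→J2
β3 stroke→Sf1
β4 stroke→J1

bond 3 |Sf1  (Sf1: flow source, stroke at near end)
bond 1 |J2  (common-f at J2 fixed by 3)
bond 2 |J2  (common-f at J2 fixed by 3)
bond 0 |TF1  (TF1 one-in-one-out from 1)
bond 4 |J1  (J1 needs exactly one e-in)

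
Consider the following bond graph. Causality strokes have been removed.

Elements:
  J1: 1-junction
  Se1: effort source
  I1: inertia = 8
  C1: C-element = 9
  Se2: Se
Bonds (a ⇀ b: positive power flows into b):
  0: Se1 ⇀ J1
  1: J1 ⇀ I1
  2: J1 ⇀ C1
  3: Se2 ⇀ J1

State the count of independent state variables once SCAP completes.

2  (C1, I1 all integral)

b0 stroke→J1  (Se1: effort source, stroke at far end)
b3 stroke→J1  (Se2: effort source, stroke at far end)
b1 stroke→I1  (I1: I, integral causality)
b2 stroke→J1  (J1 flow already set via bond 1)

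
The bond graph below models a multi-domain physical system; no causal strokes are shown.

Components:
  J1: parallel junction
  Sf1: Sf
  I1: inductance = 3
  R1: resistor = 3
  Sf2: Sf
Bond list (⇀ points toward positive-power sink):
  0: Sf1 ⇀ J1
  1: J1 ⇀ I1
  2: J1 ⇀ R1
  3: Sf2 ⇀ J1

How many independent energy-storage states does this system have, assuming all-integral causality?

#0 |Sf1  (source Sf1 imposes f)
#3 |Sf2  (Sf2 fixes flow; stroke at Sf2)
#1 |I1  (I1: I, integral causality)
#2 |J1  (J1 needs exactly one e-in)

1  (I1 all integral)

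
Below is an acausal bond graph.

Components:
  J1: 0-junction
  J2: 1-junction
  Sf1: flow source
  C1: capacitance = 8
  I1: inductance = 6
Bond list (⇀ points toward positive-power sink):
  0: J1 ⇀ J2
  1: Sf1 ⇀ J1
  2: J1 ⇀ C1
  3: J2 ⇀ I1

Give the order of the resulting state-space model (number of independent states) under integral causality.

2  (C1, I1 all integral)

bond 1 →Sf1  (source Sf1 imposes f)
bond 2 →J1  (prefer integral on C1)
bond 0 →J2  (0-jn J1 has e-setter on 2)
bond 3 →I1  (closing 1-jn rule on J2)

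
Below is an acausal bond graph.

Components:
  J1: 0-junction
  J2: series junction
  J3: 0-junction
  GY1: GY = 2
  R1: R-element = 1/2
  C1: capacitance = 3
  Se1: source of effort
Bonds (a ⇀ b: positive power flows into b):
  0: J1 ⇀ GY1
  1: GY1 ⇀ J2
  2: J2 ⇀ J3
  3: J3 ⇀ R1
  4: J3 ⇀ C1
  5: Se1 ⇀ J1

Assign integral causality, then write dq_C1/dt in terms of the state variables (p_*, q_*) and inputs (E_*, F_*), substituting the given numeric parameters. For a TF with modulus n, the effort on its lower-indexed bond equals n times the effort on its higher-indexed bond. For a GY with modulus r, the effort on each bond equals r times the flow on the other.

#5 →J1  (Se1 fixes effort; stroke away)
#0 →GY1  (common-e at J1 fixed by 5)
#1 →GY1  (GY GY1: same side as bond 0)
#2 →J2  (J2: bond 1 brought flow, rest push out)
#4 →J3  (C1 outputs effort q/C1)
#3 →R1  (common-e at J3 fixed by 4)

dq_C1/dt = E_Se1/2 - 2*q_C1/3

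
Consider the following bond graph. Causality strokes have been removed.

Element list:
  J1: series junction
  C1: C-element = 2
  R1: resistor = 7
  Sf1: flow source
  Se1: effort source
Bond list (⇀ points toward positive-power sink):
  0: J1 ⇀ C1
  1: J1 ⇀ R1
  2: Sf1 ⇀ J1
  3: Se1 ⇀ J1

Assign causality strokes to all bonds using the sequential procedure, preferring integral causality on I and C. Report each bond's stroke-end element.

#2 |Sf1  (Sf1 fixes flow; stroke at Sf1)
#3 |J1  (Se1 (Se) sets effort on bond)
#0 |J1  (J1: bond 2 brought flow, rest push out)
#1 |J1  (1-jn J1 has f-setter on 2)

β0 stroke at J1
β1 stroke at J1
β2 stroke at Sf1
β3 stroke at J1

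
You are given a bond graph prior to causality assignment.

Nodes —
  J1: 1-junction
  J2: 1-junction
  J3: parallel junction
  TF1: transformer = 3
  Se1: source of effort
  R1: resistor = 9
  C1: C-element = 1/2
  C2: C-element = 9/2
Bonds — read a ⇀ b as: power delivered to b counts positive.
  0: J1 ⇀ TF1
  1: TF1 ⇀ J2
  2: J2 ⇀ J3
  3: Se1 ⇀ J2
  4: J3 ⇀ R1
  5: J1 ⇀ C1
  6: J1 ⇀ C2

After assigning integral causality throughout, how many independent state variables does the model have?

2  (C1, C2 all integral)

bond 3 →J2  (Se1 (Se) sets effort on bond)
bond 5 →J1  (C1 integral (e out))
bond 6 →J1  (C2 outputs effort q/C2)
bond 0 →TF1  (closing 1-jn rule on J1)
bond 1 →J2  (TF1 one-in-one-out from 0)
bond 2 →J3  (closing 1-jn rule on J2)
bond 4 →R1  (common-e at J3 fixed by 2)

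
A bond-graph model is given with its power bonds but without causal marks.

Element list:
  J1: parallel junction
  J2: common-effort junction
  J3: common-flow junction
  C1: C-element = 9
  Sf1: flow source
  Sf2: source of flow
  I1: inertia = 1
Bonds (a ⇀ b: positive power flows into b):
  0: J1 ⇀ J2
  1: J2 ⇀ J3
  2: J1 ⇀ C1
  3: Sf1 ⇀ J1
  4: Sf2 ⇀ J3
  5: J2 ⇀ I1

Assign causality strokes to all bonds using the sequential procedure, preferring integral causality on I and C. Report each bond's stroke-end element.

bond 3 |Sf1  (source Sf1 imposes f)
bond 4 |Sf2  (Sf2 (Sf) sets flow on bond)
bond 1 |J3  (common-f at J3 fixed by 4)
bond 2 |J1  (C1: C, integral causality)
bond 0 |J2  (common-e at J1 fixed by 2)
bond 5 |I1  (J2 effort already set via bond 0)

#0 |J2
#1 |J3
#2 |J1
#3 |Sf1
#4 |Sf2
#5 |I1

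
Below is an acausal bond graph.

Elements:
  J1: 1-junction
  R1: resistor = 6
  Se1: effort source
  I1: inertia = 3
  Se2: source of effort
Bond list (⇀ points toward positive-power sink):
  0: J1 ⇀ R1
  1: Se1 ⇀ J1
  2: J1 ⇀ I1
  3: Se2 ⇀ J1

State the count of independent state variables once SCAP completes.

b1 stroke→J1  (source Se1 imposes e)
b3 stroke→J1  (Se2 fixes effort; stroke away)
b2 stroke→I1  (prefer integral on I1)
b0 stroke→J1  (J1 flow already set via bond 2)

1  (I1 all integral)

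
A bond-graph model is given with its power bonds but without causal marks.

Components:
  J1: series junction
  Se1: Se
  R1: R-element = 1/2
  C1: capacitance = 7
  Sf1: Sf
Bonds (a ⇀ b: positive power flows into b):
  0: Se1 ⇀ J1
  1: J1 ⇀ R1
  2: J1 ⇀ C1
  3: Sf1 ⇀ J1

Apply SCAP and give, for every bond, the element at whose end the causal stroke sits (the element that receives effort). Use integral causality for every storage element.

bond 0 |J1  (Se1 fixes effort; stroke away)
bond 3 |Sf1  (Sf1 (Sf) sets flow on bond)
bond 1 |J1  (common-f at J1 fixed by 3)
bond 2 |J1  (J1 flow already set via bond 3)

#0 stroke→J1
#1 stroke→J1
#2 stroke→J1
#3 stroke→Sf1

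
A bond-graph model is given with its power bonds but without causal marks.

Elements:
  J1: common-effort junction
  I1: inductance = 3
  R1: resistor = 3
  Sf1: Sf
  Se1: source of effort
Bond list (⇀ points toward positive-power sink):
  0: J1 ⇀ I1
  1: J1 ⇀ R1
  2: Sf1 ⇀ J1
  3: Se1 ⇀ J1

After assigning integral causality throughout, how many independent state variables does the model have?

#2 stroke at Sf1  (source Sf1 imposes f)
#3 stroke at J1  (Se1 fixes effort; stroke away)
#0 stroke at I1  (0-jn J1 has e-setter on 3)
#1 stroke at R1  (0-jn J1 has e-setter on 3)

1  (I1 all integral)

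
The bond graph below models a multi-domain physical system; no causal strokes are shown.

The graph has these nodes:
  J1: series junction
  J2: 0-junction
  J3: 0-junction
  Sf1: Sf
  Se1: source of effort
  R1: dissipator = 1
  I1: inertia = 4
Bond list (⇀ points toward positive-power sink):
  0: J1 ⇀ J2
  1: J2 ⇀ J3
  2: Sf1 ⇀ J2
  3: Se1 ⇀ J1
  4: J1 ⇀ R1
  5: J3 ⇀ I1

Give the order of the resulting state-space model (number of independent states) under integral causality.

b2 stroke at Sf1  (source Sf1 imposes f)
b3 stroke at J1  (source Se1 imposes e)
b5 stroke at I1  (prefer integral on I1)
b1 stroke at J3  (only one effort-in slot at J3)
b0 stroke at J2  (J2 needs exactly one e-in)
b4 stroke at J1  (1-jn J1 has f-setter on 0)

1  (I1 all integral)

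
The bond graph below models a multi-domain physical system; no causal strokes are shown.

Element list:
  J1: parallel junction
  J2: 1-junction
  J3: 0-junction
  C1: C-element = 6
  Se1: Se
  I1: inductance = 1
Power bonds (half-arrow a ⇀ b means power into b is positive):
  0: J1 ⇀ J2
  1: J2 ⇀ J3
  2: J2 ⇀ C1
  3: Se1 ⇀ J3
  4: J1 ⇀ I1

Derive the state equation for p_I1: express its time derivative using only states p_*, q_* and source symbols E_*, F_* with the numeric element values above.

dp_I1/dt = E_Se1 + q_C1/6

b3 |J3  (Se1 (Se) sets effort on bond)
b1 |J2  (J3: bond 3 brought effort, rest push out)
b2 |J2  (C1 outputs effort q/C1)
b0 |J1  (only one flow-in slot at J2)
b4 |I1  (common-e at J1 fixed by 0)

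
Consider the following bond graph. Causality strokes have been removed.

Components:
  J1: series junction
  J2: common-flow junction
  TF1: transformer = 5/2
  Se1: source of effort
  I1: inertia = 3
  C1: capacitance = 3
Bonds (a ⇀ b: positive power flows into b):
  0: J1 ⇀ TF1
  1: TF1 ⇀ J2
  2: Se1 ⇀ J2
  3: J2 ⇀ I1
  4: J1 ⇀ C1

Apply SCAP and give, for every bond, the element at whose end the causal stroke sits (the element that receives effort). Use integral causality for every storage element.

b0 stroke→TF1
b1 stroke→J2
b2 stroke→J2
b3 stroke→I1
b4 stroke→J1

β2 |J2  (Se1 (Se) sets effort on bond)
β3 |I1  (I1 integral (f out))
β1 |J2  (common-f at J2 fixed by 3)
β0 |TF1  (through TF1, causality passes straight; one stroke at TF1)
β4 |J1  (J1 flow already set via bond 0)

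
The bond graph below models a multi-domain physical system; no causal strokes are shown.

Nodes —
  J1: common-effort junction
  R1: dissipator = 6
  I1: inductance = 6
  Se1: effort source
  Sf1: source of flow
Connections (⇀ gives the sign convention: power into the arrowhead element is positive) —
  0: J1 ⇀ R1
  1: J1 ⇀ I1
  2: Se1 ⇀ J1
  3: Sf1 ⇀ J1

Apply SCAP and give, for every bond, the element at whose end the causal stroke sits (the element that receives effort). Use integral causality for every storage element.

bond 2 stroke→J1  (Se1: effort source, stroke at far end)
bond 3 stroke→Sf1  (Sf1 (Sf) sets flow on bond)
bond 0 stroke→R1  (0-jn J1 has e-setter on 2)
bond 1 stroke→I1  (J1 effort already set via bond 2)

b0 stroke at R1
b1 stroke at I1
b2 stroke at J1
b3 stroke at Sf1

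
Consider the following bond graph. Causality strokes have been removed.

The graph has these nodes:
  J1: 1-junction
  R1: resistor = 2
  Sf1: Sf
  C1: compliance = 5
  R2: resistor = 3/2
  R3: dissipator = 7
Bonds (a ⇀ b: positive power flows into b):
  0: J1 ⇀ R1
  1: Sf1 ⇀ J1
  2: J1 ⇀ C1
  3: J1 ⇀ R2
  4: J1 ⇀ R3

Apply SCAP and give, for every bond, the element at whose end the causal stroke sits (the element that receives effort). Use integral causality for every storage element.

b0 stroke at J1
b1 stroke at Sf1
b2 stroke at J1
b3 stroke at J1
b4 stroke at J1

bond 1 stroke→Sf1  (Sf1: flow source, stroke at near end)
bond 0 stroke→J1  (J1 flow already set via bond 1)
bond 2 stroke→J1  (J1 flow already set via bond 1)
bond 3 stroke→J1  (1-jn J1 has f-setter on 1)
bond 4 stroke→J1  (1-jn J1 has f-setter on 1)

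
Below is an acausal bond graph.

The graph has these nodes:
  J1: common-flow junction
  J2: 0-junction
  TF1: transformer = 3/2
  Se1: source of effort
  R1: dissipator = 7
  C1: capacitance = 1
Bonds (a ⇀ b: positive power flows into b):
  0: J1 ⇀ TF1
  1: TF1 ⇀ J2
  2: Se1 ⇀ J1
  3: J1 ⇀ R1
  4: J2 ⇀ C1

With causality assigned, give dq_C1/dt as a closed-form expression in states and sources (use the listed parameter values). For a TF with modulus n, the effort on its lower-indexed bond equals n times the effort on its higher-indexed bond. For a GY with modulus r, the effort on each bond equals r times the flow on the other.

β2 |J1  (Se1: effort source, stroke at far end)
β4 |J2  (C1 outputs effort q/C1)
β1 |TF1  (J2 effort already set via bond 4)
β0 |J1  (TF1: transformer flips bond 1)
β3 |R1  (closing 1-jn rule on J1)

dq_C1/dt = 3*E_Se1/14 - 9*q_C1/28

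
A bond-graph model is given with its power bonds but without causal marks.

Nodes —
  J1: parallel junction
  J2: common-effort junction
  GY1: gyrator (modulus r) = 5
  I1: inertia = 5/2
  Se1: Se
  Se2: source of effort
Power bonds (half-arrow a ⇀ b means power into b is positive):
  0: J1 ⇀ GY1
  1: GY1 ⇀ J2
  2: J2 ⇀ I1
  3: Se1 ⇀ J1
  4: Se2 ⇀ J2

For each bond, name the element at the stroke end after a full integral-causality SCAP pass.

bond 3 |J1  (Se1: effort source, stroke at far end)
bond 4 |J2  (Se2: effort source, stroke at far end)
bond 0 |GY1  (0-jn J1 has e-setter on 3)
bond 1 |GY1  (J2: bond 4 brought effort, rest push out)
bond 2 |I1  (0-jn J2 has e-setter on 4)

#0 →GY1
#1 →GY1
#2 →I1
#3 →J1
#4 →J2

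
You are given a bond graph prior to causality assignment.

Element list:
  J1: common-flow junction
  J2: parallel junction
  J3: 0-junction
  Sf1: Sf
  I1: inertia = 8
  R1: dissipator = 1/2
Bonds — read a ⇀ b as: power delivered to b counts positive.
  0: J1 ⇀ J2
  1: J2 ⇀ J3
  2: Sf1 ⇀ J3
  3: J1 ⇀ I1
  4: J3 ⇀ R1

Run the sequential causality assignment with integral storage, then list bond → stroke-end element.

#0 |J1
#1 |J2
#2 |Sf1
#3 |I1
#4 |J3

bond 2 →Sf1  (Sf1: flow source, stroke at near end)
bond 3 →I1  (prefer integral on I1)
bond 0 →J1  (1-jn J1 has f-setter on 3)
bond 1 →J2  (only one effort-in slot at J2)
bond 4 →J3  (only one effort-in slot at J3)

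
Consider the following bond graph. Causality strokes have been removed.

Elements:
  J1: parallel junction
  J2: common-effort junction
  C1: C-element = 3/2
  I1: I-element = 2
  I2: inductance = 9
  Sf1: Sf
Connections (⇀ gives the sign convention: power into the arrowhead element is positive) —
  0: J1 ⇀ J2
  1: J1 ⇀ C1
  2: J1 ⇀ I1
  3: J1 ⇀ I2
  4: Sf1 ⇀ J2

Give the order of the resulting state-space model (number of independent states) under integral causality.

3  (C1, I1, I2 all integral)

b4 stroke→Sf1  (Sf1 fixes flow; stroke at Sf1)
b0 stroke→J2  (J2: last free bond brings effort in)
b1 stroke→J1  (prefer integral on C1)
b2 stroke→I1  (J1 effort already set via bond 1)
b3 stroke→I2  (0-jn J1 has e-setter on 1)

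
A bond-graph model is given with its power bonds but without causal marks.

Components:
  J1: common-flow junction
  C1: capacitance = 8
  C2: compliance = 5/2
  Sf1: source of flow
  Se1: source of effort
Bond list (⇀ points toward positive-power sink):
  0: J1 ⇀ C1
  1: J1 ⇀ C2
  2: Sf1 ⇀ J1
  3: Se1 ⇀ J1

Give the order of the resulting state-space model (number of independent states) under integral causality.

2  (C1, C2 all integral)

b2 stroke→Sf1  (Sf1 fixes flow; stroke at Sf1)
b3 stroke→J1  (Se1 (Se) sets effort on bond)
b0 stroke→J1  (1-jn J1 has f-setter on 2)
b1 stroke→J1  (J1 flow already set via bond 2)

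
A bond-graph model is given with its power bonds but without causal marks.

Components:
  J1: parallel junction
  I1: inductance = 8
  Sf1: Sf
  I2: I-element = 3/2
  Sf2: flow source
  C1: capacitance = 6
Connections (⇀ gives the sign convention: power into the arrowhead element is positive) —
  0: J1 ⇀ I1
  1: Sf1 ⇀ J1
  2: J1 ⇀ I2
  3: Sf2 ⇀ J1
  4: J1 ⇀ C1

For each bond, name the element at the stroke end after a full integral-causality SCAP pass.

β1 →Sf1  (Sf1: flow source, stroke at near end)
β3 →Sf2  (Sf2: flow source, stroke at near end)
β0 →I1  (I1: I, integral causality)
β2 →I2  (I2 outputs flow p/I2)
β4 →J1  (J1: last free bond brings effort in)

#0 →I1
#1 →Sf1
#2 →I2
#3 →Sf2
#4 →J1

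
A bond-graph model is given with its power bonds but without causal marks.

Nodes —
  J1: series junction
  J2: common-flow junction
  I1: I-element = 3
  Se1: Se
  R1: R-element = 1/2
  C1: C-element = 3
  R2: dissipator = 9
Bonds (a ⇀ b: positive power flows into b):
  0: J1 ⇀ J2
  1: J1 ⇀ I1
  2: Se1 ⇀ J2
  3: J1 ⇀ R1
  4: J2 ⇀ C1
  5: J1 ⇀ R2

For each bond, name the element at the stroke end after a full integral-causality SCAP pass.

β0 →J1
β1 →I1
β2 →J2
β3 →J1
β4 →J2
β5 →J1

bond 2 stroke at J2  (Se1 (Se) sets effort on bond)
bond 1 stroke at I1  (prefer integral on I1)
bond 0 stroke at J1  (J1: bond 1 brought flow, rest push out)
bond 3 stroke at J1  (J1: bond 1 brought flow, rest push out)
bond 5 stroke at J1  (J1: bond 1 brought flow, rest push out)
bond 4 stroke at J2  (J2 flow already set via bond 0)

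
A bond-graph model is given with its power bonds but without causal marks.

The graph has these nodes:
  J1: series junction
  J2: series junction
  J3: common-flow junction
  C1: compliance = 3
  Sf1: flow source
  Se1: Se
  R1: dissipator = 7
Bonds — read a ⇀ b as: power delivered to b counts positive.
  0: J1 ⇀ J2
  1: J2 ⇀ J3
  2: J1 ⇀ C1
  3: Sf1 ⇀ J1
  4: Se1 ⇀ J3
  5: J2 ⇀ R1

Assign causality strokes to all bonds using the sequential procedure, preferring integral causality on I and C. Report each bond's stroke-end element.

bond 3 stroke at Sf1  (Sf1: flow source, stroke at near end)
bond 4 stroke at J3  (Se1 fixes effort; stroke away)
bond 0 stroke at J1  (common-f at J1 fixed by 3)
bond 2 stroke at J1  (J1: bond 3 brought flow, rest push out)
bond 1 stroke at J2  (common-f at J2 fixed by 0)
bond 5 stroke at J2  (J2 flow already set via bond 0)

bond 0 stroke at J1
bond 1 stroke at J2
bond 2 stroke at J1
bond 3 stroke at Sf1
bond 4 stroke at J3
bond 5 stroke at J2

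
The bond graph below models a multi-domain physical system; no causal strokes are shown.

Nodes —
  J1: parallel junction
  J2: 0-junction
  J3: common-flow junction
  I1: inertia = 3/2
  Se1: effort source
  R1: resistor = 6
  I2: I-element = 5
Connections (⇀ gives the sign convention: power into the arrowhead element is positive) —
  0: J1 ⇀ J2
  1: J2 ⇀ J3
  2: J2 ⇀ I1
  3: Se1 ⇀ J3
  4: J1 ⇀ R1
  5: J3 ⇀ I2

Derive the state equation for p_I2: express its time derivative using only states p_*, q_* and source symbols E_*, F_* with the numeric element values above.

dp_I2/dt = E_Se1 - 4*p_I1 - 6*p_I2/5

bond 3 stroke→J3  (Se1: effort source, stroke at far end)
bond 2 stroke→I1  (I1 integral (f out))
bond 5 stroke→I2  (prefer integral on I2)
bond 1 stroke→J3  (common-f at J3 fixed by 5)
bond 0 stroke→J2  (only one effort-in slot at J2)
bond 4 stroke→J1  (J1 needs exactly one e-in)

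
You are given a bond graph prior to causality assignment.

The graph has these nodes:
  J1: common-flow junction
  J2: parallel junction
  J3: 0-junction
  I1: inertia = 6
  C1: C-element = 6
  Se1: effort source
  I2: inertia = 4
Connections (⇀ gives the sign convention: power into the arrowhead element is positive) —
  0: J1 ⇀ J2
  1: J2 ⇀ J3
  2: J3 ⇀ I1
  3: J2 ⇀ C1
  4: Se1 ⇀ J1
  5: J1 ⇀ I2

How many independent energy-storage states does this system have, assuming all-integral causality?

#4 stroke at J1  (source Se1 imposes e)
#2 stroke at I1  (I1 integral (f out))
#1 stroke at J3  (only one effort-in slot at J3)
#3 stroke at J2  (C1 outputs effort q/C1)
#0 stroke at J1  (common-e at J2 fixed by 3)
#5 stroke at I2  (J1: last free bond brings flow in)

3  (C1, I1, I2 all integral)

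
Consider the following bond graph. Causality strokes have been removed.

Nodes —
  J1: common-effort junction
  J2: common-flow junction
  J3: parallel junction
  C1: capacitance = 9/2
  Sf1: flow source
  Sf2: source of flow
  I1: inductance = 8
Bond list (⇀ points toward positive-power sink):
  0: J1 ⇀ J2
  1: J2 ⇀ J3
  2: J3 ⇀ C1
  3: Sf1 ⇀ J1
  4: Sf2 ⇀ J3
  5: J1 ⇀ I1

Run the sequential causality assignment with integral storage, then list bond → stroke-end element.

#0 |J1
#1 |J2
#2 |J3
#3 |Sf1
#4 |Sf2
#5 |I1

β3 stroke→Sf1  (source Sf1 imposes f)
β4 stroke→Sf2  (Sf2 fixes flow; stroke at Sf2)
β2 stroke→J3  (C1 integral (e out))
β1 stroke→J2  (J3: bond 2 brought effort, rest push out)
β0 stroke→J1  (closing 1-jn rule on J2)
β5 stroke→I1  (common-e at J1 fixed by 0)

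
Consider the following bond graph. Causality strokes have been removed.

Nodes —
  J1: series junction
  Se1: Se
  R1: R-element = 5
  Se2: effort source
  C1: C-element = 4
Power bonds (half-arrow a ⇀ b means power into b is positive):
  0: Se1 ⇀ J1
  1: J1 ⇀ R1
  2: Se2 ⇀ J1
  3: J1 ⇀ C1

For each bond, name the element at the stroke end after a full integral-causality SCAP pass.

#0 stroke at J1
#1 stroke at R1
#2 stroke at J1
#3 stroke at J1

β0 stroke→J1  (source Se1 imposes e)
β2 stroke→J1  (source Se2 imposes e)
β3 stroke→J1  (C1 integral (e out))
β1 stroke→R1  (closing 1-jn rule on J1)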